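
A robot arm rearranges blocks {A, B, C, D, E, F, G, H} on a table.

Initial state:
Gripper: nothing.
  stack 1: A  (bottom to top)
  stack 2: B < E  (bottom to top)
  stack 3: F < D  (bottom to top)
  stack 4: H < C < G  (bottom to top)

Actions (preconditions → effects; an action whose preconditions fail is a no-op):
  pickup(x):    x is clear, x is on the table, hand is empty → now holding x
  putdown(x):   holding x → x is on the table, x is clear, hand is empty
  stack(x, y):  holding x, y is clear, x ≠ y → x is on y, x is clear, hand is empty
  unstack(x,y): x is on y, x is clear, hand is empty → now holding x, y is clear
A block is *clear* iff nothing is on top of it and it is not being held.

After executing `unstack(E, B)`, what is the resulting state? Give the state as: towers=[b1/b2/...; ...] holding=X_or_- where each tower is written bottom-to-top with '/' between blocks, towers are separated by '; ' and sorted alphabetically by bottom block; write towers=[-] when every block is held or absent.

before: towers=[A; B/E; F/D; H/C/G] holding=-
pre[unstack(E, B)]: on(E,B) ok, clear(E) ok, handempty ok
all met → apply unstack(E, B)
after:  towers=[A; B; F/D; H/C/G] holding=E

towers=[A; B; F/D; H/C/G] holding=E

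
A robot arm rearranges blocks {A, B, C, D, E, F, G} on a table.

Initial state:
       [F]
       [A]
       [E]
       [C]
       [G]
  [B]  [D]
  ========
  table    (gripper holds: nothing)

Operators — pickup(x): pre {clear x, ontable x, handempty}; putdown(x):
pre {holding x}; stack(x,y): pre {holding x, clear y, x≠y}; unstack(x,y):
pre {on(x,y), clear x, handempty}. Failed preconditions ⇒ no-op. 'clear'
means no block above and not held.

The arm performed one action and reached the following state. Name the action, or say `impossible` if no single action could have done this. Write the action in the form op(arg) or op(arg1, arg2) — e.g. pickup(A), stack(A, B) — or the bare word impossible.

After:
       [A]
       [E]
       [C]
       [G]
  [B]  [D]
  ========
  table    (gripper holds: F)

target: towers=[B; D/G/C/E/A] holding=F
         pickup(B) → towers=[D/G/C/E/A/F] holding=B
     unstack(F, A) → towers=[B; D/G/C/E/A] holding=F  ← match

unstack(F, A)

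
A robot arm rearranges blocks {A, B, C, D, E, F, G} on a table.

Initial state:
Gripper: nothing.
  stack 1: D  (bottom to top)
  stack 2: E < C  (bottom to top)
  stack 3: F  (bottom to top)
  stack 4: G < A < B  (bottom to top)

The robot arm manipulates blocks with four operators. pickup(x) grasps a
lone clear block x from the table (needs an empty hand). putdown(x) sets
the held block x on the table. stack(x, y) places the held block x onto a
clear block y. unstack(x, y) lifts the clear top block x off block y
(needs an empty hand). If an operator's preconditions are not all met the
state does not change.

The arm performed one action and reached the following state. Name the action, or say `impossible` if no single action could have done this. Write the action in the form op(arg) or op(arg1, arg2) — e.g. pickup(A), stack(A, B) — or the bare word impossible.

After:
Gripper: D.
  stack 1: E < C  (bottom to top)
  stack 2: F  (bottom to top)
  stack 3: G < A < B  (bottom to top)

target: towers=[E/C; F; G/A/B] holding=D
     unstack(B, A) → towers=[D; E/C; F; G/A] holding=B
         pickup(F) → towers=[D; E/C; G/A/B] holding=F
         pickup(D) → towers=[E/C; F; G/A/B] holding=D  ← match
     unstack(C, E) → towers=[D; E; F; G/A/B] holding=C

pickup(D)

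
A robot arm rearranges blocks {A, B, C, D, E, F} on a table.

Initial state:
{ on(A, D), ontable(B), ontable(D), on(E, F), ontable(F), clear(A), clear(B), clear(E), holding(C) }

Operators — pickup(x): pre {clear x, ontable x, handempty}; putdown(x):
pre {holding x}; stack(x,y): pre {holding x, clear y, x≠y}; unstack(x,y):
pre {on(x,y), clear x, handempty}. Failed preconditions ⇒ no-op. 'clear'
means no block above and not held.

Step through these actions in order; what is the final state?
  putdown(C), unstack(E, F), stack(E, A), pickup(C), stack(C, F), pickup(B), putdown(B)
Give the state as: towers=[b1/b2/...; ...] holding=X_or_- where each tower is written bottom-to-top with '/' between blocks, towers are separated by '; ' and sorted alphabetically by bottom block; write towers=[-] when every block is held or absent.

towers=[B; D/A/E; F/C] holding=-

step 1 (putdown(C)): towers=[B; C; D/A; F/E] holding=-
step 2 (unstack(E, F)): towers=[B; C; D/A; F] holding=E
step 3 (stack(E, A)): towers=[B; C; D/A/E; F] holding=-
step 4 (pickup(C)): towers=[B; D/A/E; F] holding=C
step 5 (stack(C, F)): towers=[B; D/A/E; F/C] holding=-
step 6 (pickup(B)): towers=[D/A/E; F/C] holding=B
step 7 (putdown(B)): towers=[B; D/A/E; F/C] holding=-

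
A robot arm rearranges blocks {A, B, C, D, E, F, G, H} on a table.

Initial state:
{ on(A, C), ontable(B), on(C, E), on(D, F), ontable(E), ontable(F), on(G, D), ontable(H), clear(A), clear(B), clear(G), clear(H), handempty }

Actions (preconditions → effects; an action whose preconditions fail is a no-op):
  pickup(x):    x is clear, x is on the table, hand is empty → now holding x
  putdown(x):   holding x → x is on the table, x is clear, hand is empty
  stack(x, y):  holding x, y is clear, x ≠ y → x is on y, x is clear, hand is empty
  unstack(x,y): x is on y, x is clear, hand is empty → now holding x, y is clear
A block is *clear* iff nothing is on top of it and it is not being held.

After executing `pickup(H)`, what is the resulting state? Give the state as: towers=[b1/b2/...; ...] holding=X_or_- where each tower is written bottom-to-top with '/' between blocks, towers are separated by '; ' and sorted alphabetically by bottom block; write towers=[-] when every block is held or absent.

towers=[B; E/C/A; F/D/G] holding=H

before: towers=[B; E/C/A; F/D/G; H] holding=-
pre[pickup(H)]: clear(H) yes, ontable(H) yes, handempty yes
all met → apply pickup(H)
after:  towers=[B; E/C/A; F/D/G] holding=H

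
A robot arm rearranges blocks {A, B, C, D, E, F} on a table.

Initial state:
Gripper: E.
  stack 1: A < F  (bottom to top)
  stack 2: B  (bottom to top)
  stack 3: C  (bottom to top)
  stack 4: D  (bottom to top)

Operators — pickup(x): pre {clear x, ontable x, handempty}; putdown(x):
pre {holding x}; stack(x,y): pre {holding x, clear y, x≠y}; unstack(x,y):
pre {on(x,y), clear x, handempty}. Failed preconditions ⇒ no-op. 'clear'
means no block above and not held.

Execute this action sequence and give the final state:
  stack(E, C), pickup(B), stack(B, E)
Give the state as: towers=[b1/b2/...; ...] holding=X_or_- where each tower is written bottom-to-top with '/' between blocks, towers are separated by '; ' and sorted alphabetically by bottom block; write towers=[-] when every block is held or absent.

step 1 (stack(E, C)): towers=[A/F; B; C/E; D] holding=-
step 2 (pickup(B)): towers=[A/F; C/E; D] holding=B
step 3 (stack(B, E)): towers=[A/F; C/E/B; D] holding=-

towers=[A/F; C/E/B; D] holding=-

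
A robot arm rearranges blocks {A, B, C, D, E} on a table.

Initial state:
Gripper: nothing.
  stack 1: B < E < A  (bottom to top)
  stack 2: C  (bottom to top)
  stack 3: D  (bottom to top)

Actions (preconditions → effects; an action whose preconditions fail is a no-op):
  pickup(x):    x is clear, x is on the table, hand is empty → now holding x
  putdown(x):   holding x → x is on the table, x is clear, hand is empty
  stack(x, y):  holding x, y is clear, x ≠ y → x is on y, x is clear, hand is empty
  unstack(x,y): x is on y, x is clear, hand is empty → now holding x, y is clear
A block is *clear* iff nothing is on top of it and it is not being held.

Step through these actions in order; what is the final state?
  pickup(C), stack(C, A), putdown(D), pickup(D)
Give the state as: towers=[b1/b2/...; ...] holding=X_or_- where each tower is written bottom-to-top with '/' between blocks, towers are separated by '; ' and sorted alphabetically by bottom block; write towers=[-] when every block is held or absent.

towers=[B/E/A/C] holding=D

step 1 (pickup(C)): towers=[B/E/A; D] holding=C
step 2 (stack(C, A)): towers=[B/E/A/C; D] holding=-
step 3 (putdown(D)) [no-op]: towers=[B/E/A/C; D] holding=-
step 4 (pickup(D)): towers=[B/E/A/C] holding=D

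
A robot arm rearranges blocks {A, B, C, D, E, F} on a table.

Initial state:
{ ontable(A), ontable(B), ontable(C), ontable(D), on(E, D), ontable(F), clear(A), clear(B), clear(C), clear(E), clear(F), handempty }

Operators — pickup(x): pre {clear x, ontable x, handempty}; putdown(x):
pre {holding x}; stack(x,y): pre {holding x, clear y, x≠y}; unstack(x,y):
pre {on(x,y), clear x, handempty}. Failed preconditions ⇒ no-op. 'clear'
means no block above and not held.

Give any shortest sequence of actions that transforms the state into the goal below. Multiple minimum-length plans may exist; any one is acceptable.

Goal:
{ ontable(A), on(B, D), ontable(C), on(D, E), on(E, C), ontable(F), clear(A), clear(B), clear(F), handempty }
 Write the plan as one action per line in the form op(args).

unstack(E, D)
stack(E, C)
pickup(D)
stack(D, E)
pickup(B)
stack(B, D)

step 1 (unstack(E, D)): towers=[A; B; C; D; F] holding=E
step 2 (stack(E, C)): towers=[A; B; C/E; D; F] holding=-
step 3 (pickup(D)): towers=[A; B; C/E; F] holding=D
step 4 (stack(D, E)): towers=[A; B; C/E/D; F] holding=-
step 5 (pickup(B)): towers=[A; C/E/D; F] holding=B
step 6 (stack(B, D)): towers=[A; C/E/D/B; F] holding=-
goal check: towers=[A; C/E/D/B; F] holding=- — reached (length 6, optimal by BFS)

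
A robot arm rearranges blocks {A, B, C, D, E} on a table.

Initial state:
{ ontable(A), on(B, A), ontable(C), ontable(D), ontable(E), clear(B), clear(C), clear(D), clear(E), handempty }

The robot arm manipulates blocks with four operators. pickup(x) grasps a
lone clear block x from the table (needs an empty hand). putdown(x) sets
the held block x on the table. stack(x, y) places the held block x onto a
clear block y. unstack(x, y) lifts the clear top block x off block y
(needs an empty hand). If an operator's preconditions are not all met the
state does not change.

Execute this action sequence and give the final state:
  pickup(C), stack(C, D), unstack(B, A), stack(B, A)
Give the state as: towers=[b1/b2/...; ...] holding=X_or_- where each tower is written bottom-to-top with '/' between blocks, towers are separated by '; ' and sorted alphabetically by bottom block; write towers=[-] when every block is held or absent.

towers=[A/B; D/C; E] holding=-

step 1 (pickup(C)): towers=[A/B; D; E] holding=C
step 2 (stack(C, D)): towers=[A/B; D/C; E] holding=-
step 3 (unstack(B, A)): towers=[A; D/C; E] holding=B
step 4 (stack(B, A)): towers=[A/B; D/C; E] holding=-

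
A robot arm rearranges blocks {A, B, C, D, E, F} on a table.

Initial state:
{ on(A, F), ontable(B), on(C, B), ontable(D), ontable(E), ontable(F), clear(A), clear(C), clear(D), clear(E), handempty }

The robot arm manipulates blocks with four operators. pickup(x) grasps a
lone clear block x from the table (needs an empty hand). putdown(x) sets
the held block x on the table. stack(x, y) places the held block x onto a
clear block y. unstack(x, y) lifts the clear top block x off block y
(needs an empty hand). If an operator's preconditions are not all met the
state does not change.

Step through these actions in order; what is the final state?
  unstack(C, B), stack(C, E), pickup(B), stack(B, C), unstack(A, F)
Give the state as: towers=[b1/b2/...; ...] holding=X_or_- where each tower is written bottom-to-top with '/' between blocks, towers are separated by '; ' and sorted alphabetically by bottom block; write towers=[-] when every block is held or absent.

step 1 (unstack(C, B)): towers=[B; D; E; F/A] holding=C
step 2 (stack(C, E)): towers=[B; D; E/C; F/A] holding=-
step 3 (pickup(B)): towers=[D; E/C; F/A] holding=B
step 4 (stack(B, C)): towers=[D; E/C/B; F/A] holding=-
step 5 (unstack(A, F)): towers=[D; E/C/B; F] holding=A

towers=[D; E/C/B; F] holding=A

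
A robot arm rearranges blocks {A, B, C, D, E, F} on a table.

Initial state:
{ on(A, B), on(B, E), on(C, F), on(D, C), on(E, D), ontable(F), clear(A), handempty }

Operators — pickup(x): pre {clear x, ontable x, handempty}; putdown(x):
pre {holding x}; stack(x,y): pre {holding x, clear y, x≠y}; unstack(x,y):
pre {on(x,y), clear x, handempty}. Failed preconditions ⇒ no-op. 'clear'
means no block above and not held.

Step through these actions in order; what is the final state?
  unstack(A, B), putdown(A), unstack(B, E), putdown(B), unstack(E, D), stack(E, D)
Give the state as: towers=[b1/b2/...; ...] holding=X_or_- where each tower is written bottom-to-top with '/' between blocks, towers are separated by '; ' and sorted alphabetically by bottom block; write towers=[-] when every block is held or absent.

step 1 (unstack(A, B)): towers=[F/C/D/E/B] holding=A
step 2 (putdown(A)): towers=[A; F/C/D/E/B] holding=-
step 3 (unstack(B, E)): towers=[A; F/C/D/E] holding=B
step 4 (putdown(B)): towers=[A; B; F/C/D/E] holding=-
step 5 (unstack(E, D)): towers=[A; B; F/C/D] holding=E
step 6 (stack(E, D)): towers=[A; B; F/C/D/E] holding=-

towers=[A; B; F/C/D/E] holding=-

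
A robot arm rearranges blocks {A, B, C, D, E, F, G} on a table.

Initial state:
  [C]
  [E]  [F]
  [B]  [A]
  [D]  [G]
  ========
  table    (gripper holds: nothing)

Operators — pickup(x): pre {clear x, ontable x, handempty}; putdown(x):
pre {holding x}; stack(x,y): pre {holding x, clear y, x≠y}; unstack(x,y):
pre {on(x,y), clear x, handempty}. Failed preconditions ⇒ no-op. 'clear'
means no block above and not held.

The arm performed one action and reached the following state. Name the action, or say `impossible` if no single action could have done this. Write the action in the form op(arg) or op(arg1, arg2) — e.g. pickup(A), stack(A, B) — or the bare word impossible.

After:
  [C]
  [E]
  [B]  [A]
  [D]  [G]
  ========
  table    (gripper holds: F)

target: towers=[D/B/E/C; G/A] holding=F
     unstack(F, A) → towers=[D/B/E/C; G/A] holding=F  ← match
     unstack(C, E) → towers=[D/B/E; G/A/F] holding=C

unstack(F, A)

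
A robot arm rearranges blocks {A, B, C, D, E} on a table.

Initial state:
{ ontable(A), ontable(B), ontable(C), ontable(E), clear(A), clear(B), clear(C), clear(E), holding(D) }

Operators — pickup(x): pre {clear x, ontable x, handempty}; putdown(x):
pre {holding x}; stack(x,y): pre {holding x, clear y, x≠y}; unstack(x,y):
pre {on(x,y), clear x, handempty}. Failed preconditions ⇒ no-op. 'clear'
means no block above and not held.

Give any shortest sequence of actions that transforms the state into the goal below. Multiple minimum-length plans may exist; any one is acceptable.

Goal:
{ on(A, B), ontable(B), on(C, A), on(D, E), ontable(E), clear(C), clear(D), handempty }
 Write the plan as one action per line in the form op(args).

stack(D, E)
pickup(A)
stack(A, B)
pickup(C)
stack(C, A)

step 1 (stack(D, E)): towers=[A; B; C; E/D] holding=-
step 2 (pickup(A)): towers=[B; C; E/D] holding=A
step 3 (stack(A, B)): towers=[B/A; C; E/D] holding=-
step 4 (pickup(C)): towers=[B/A; E/D] holding=C
step 5 (stack(C, A)): towers=[B/A/C; E/D] holding=-
goal check: towers=[B/A/C; E/D] holding=- — reached (length 5, optimal by BFS)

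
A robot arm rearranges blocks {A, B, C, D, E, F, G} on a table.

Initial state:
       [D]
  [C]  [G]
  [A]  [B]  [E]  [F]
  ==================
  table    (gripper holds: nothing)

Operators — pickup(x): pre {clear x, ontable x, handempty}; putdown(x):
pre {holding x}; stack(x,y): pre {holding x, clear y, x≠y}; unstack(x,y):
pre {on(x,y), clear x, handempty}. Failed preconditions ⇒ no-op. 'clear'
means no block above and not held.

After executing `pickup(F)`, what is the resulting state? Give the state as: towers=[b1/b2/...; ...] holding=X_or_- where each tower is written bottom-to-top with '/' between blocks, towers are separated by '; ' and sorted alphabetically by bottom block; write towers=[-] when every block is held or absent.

before: towers=[A/C; B/G/D; E; F] holding=-
pre[pickup(F)]: clear(F) ok, ontable(F) ok, handempty ok
all met → apply pickup(F)
after:  towers=[A/C; B/G/D; E] holding=F

towers=[A/C; B/G/D; E] holding=F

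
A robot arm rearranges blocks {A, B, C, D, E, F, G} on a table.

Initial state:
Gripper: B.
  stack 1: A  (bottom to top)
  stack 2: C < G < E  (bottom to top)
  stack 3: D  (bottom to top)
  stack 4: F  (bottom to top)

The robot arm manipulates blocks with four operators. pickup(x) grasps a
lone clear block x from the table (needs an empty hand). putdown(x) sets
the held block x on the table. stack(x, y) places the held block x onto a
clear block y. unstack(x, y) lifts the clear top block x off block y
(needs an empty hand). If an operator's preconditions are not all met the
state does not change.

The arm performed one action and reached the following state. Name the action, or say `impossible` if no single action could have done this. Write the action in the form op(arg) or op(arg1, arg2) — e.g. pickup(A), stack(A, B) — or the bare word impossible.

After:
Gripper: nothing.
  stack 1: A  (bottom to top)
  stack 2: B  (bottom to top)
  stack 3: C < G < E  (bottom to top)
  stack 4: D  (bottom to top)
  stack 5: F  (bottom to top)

target: towers=[A; B; C/G/E; D; F] holding=-
        putdown(B) → towers=[A; B; C/G/E; D; F] holding=-  ← match
       stack(B, F) → towers=[A; C/G/E; D; F/B] holding=-
       stack(B, D) → towers=[A; C/G/E; D/B; F] holding=-
       stack(B, A) → towers=[A/B; C/G/E; D; F] holding=-
       stack(B, E) → towers=[A; C/G/E/B; D; F] holding=-

putdown(B)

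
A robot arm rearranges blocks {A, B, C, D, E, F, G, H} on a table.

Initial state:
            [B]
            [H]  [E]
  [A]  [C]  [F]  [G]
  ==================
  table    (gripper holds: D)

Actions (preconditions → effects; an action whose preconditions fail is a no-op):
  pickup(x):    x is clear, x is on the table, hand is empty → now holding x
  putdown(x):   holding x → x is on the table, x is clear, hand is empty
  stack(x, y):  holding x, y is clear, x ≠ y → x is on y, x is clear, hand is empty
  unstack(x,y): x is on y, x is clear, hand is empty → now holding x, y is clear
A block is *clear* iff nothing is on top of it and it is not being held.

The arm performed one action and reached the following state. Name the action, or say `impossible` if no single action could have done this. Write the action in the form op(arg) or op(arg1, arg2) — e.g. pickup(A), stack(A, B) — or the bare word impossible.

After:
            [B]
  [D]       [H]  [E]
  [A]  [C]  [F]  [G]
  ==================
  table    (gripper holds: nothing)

target: towers=[A/D; C; F/H/B; G/E] holding=-
        putdown(D) → towers=[A; C; D; F/H/B; G/E] holding=-
       stack(D, A) → towers=[A/D; C; F/H/B; G/E] holding=-  ← match
       stack(D, E) → towers=[A; C; F/H/B; G/E/D] holding=-
       stack(D, B) → towers=[A; C; F/H/B/D; G/E] holding=-
       stack(D, C) → towers=[A; C/D; F/H/B; G/E] holding=-

stack(D, A)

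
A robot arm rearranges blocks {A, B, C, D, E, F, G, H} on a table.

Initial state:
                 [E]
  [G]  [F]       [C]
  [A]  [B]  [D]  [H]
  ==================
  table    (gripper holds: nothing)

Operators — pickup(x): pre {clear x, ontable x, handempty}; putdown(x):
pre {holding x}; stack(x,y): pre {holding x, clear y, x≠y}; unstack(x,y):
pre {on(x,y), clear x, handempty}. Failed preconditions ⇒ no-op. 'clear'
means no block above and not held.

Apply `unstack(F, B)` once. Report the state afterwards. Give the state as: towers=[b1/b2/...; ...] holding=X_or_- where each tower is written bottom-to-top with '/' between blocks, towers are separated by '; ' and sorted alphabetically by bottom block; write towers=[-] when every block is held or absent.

before: towers=[A/G; B/F; D; H/C/E] holding=-
pre[unstack(F, B)]: on(F,B) ok, clear(F) ok, handempty ok
all met → apply unstack(F, B)
after:  towers=[A/G; B; D; H/C/E] holding=F

towers=[A/G; B; D; H/C/E] holding=F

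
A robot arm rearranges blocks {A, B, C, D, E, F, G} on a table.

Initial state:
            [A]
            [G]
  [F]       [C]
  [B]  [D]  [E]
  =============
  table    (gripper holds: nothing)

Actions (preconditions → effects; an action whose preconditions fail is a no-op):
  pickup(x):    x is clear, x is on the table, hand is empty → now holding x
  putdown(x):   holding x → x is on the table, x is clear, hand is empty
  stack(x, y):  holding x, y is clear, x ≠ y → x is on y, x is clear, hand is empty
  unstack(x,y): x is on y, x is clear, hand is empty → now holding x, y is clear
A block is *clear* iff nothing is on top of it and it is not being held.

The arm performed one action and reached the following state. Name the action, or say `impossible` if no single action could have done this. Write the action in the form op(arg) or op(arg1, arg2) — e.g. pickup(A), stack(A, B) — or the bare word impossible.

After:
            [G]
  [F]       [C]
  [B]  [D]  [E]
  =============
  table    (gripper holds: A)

unstack(A, G)

target: towers=[B/F; D; E/C/G] holding=A
     unstack(F, B) → towers=[B; D; E/C/G/A] holding=F
         pickup(D) → towers=[B/F; E/C/G/A] holding=D
     unstack(A, G) → towers=[B/F; D; E/C/G] holding=A  ← match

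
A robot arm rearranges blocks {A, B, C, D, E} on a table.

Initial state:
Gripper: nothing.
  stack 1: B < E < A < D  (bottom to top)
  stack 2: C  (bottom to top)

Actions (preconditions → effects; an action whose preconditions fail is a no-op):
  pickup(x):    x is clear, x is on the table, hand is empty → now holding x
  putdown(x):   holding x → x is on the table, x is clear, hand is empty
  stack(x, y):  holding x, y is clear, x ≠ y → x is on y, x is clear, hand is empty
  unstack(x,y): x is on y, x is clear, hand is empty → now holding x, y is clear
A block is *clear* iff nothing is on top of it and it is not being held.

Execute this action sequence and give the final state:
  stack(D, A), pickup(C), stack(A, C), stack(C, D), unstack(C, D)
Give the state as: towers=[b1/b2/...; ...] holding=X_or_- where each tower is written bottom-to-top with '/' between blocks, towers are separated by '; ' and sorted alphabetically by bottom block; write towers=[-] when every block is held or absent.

towers=[B/E/A/D] holding=C

step 1 (stack(D, A)) [no-op]: towers=[B/E/A/D; C] holding=-
step 2 (pickup(C)): towers=[B/E/A/D] holding=C
step 3 (stack(A, C)) [no-op]: towers=[B/E/A/D] holding=C
step 4 (stack(C, D)): towers=[B/E/A/D/C] holding=-
step 5 (unstack(C, D)): towers=[B/E/A/D] holding=C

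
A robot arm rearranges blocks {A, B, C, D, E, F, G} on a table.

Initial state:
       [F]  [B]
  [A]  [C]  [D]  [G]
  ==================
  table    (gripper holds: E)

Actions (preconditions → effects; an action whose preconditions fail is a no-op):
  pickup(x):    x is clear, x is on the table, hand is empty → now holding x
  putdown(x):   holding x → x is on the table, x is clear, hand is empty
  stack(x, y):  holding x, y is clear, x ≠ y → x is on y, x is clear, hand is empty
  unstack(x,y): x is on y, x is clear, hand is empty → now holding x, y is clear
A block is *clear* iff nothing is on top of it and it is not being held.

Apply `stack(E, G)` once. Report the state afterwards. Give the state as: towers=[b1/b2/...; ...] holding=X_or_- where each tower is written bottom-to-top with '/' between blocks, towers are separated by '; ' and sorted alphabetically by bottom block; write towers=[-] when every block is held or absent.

before: towers=[A; C/F; D/B; G] holding=E
pre[stack(E, G)]: holding(E) ✓, clear(G) ✓, E≠G ✓
all met → apply stack(E, G)
after:  towers=[A; C/F; D/B; G/E] holding=-

towers=[A; C/F; D/B; G/E] holding=-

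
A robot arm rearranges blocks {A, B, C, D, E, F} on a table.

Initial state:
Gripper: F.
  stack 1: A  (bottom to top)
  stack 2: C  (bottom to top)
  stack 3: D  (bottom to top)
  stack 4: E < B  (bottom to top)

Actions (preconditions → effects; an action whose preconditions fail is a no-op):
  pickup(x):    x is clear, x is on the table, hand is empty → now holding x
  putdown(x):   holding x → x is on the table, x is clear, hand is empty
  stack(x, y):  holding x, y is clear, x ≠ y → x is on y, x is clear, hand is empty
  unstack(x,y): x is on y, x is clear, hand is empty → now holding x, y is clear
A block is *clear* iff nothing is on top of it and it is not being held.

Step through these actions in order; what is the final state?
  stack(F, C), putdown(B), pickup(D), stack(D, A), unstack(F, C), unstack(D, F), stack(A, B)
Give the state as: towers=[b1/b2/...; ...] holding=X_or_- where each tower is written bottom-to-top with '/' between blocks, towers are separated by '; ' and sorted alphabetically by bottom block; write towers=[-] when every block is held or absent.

towers=[A/D; C; E/B] holding=F

step 1 (stack(F, C)): towers=[A; C/F; D; E/B] holding=-
step 2 (putdown(B)) [no-op]: towers=[A; C/F; D; E/B] holding=-
step 3 (pickup(D)): towers=[A; C/F; E/B] holding=D
step 4 (stack(D, A)): towers=[A/D; C/F; E/B] holding=-
step 5 (unstack(F, C)): towers=[A/D; C; E/B] holding=F
step 6 (unstack(D, F)) [no-op]: towers=[A/D; C; E/B] holding=F
step 7 (stack(A, B)) [no-op]: towers=[A/D; C; E/B] holding=F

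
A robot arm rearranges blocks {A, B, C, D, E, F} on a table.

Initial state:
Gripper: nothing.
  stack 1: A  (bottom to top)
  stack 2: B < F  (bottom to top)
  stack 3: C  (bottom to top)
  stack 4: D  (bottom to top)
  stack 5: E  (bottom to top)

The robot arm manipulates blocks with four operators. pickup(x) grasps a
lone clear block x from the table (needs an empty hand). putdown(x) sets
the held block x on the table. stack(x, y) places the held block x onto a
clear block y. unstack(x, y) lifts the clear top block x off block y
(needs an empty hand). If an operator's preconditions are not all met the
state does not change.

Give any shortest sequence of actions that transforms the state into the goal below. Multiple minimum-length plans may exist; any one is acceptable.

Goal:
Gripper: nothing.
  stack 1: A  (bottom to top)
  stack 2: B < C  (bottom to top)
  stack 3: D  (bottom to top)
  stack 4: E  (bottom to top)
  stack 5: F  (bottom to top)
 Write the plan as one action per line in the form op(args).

unstack(F, B)
putdown(F)
pickup(C)
stack(C, B)

step 1 (unstack(F, B)): towers=[A; B; C; D; E] holding=F
step 2 (putdown(F)): towers=[A; B; C; D; E; F] holding=-
step 3 (pickup(C)): towers=[A; B; D; E; F] holding=C
step 4 (stack(C, B)): towers=[A; B/C; D; E; F] holding=-
goal check: towers=[A; B/C; D; E; F] holding=- — reached (length 4, optimal by BFS)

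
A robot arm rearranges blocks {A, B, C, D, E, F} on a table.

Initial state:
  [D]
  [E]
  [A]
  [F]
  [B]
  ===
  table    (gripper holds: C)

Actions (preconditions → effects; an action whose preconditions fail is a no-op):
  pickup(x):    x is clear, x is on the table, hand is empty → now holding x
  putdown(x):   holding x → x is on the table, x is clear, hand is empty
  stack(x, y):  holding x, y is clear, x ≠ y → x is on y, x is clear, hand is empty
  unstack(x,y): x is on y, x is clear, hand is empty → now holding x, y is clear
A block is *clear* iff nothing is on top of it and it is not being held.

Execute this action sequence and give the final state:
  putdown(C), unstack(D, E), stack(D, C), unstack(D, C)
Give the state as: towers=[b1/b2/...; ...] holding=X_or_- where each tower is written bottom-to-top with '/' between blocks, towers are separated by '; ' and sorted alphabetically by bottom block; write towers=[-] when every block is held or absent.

towers=[B/F/A/E; C] holding=D

step 1 (putdown(C)): towers=[B/F/A/E/D; C] holding=-
step 2 (unstack(D, E)): towers=[B/F/A/E; C] holding=D
step 3 (stack(D, C)): towers=[B/F/A/E; C/D] holding=-
step 4 (unstack(D, C)): towers=[B/F/A/E; C] holding=D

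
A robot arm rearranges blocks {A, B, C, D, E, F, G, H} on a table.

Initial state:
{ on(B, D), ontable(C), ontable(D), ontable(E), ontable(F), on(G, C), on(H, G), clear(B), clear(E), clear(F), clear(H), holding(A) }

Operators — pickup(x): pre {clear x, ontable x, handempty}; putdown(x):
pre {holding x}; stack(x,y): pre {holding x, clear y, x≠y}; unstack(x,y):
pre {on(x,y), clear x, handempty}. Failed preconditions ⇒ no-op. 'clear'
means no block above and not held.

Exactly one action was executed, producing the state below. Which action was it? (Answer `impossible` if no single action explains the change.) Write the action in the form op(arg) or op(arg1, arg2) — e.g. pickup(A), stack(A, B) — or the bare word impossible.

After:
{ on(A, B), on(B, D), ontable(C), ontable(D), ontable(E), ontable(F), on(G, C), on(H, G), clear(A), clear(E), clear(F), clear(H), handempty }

target: towers=[C/G/H; D/B/A; E; F] holding=-
        putdown(A) → towers=[A; C/G/H; D/B; E; F] holding=-
       stack(A, E) → towers=[C/G/H; D/B; E/A; F] holding=-
       stack(A, H) → towers=[C/G/H/A; D/B; E; F] holding=-
       stack(A, B) → towers=[C/G/H; D/B/A; E; F] holding=-  ← match
       stack(A, F) → towers=[C/G/H; D/B; E; F/A] holding=-

stack(A, B)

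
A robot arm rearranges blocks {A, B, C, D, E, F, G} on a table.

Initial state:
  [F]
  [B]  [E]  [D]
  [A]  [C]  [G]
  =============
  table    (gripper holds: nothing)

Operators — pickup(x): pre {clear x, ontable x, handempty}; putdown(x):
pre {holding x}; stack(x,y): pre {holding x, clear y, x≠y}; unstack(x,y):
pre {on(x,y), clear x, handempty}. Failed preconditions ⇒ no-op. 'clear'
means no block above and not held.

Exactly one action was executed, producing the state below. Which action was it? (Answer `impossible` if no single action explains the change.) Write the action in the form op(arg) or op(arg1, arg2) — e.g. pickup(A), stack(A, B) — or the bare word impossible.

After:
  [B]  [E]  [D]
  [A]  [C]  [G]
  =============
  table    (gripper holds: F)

unstack(F, B)

target: towers=[A/B; C/E; G/D] holding=F
     unstack(F, B) → towers=[A/B; C/E; G/D] holding=F  ← match
     unstack(D, G) → towers=[A/B/F; C/E; G] holding=D
     unstack(E, C) → towers=[A/B/F; C; G/D] holding=E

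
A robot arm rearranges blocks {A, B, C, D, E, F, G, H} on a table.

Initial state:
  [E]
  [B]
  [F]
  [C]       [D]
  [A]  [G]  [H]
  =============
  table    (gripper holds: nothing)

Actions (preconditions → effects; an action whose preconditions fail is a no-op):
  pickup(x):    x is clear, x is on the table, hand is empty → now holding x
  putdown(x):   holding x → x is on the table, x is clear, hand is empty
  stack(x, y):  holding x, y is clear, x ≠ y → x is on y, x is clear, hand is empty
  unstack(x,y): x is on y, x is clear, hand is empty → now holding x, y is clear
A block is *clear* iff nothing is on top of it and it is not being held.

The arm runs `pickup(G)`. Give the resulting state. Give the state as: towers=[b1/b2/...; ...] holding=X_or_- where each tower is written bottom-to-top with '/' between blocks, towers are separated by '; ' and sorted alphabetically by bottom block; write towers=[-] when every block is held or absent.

towers=[A/C/F/B/E; H/D] holding=G

before: towers=[A/C/F/B/E; G; H/D] holding=-
pre[pickup(G)]: clear(G) ok, ontable(G) ok, handempty ok
all met → apply pickup(G)
after:  towers=[A/C/F/B/E; H/D] holding=G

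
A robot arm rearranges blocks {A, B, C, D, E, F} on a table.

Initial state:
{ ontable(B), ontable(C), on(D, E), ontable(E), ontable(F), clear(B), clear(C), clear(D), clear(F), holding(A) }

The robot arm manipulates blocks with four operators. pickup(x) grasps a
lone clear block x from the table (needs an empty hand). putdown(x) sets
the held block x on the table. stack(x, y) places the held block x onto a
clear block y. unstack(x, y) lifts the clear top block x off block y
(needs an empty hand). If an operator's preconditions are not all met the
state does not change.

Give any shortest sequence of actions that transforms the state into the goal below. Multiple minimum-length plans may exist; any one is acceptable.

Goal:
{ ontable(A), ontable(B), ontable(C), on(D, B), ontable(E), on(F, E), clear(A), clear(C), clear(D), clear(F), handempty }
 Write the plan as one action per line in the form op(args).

putdown(A)
unstack(D, E)
stack(D, B)
pickup(F)
stack(F, E)

step 1 (putdown(A)): towers=[A; B; C; E/D; F] holding=-
step 2 (unstack(D, E)): towers=[A; B; C; E; F] holding=D
step 3 (stack(D, B)): towers=[A; B/D; C; E; F] holding=-
step 4 (pickup(F)): towers=[A; B/D; C; E] holding=F
step 5 (stack(F, E)): towers=[A; B/D; C; E/F] holding=-
goal check: towers=[A; B/D; C; E/F] holding=- — reached (length 5, optimal by BFS)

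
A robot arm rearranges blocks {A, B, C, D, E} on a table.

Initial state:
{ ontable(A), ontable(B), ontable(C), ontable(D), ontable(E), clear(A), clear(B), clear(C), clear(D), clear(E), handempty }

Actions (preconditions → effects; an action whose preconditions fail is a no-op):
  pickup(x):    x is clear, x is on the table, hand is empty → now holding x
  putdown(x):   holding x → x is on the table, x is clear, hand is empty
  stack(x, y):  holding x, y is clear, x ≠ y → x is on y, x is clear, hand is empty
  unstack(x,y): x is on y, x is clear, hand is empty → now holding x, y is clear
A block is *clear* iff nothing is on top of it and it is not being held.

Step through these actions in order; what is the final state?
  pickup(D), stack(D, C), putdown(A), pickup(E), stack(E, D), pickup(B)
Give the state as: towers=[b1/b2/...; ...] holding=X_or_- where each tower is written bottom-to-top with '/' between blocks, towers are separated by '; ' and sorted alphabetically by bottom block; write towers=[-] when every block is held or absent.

step 1 (pickup(D)): towers=[A; B; C; E] holding=D
step 2 (stack(D, C)): towers=[A; B; C/D; E] holding=-
step 3 (putdown(A)) [no-op]: towers=[A; B; C/D; E] holding=-
step 4 (pickup(E)): towers=[A; B; C/D] holding=E
step 5 (stack(E, D)): towers=[A; B; C/D/E] holding=-
step 6 (pickup(B)): towers=[A; C/D/E] holding=B

towers=[A; C/D/E] holding=B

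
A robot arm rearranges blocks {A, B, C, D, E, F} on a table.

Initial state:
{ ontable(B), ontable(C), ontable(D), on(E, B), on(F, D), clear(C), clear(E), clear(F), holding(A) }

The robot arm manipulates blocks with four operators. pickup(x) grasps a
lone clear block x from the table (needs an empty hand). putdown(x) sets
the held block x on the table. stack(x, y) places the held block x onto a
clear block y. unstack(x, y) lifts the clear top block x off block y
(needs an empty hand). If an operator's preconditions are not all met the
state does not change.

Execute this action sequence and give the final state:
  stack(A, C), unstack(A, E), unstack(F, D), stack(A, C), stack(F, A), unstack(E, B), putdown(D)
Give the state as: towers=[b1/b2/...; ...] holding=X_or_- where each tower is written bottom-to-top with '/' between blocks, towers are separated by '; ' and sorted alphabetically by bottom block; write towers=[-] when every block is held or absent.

towers=[B; C/A/F; D] holding=E

step 1 (stack(A, C)): towers=[B/E; C/A; D/F] holding=-
step 2 (unstack(A, E)) [no-op]: towers=[B/E; C/A; D/F] holding=-
step 3 (unstack(F, D)): towers=[B/E; C/A; D] holding=F
step 4 (stack(A, C)) [no-op]: towers=[B/E; C/A; D] holding=F
step 5 (stack(F, A)): towers=[B/E; C/A/F; D] holding=-
step 6 (unstack(E, B)): towers=[B; C/A/F; D] holding=E
step 7 (putdown(D)) [no-op]: towers=[B; C/A/F; D] holding=E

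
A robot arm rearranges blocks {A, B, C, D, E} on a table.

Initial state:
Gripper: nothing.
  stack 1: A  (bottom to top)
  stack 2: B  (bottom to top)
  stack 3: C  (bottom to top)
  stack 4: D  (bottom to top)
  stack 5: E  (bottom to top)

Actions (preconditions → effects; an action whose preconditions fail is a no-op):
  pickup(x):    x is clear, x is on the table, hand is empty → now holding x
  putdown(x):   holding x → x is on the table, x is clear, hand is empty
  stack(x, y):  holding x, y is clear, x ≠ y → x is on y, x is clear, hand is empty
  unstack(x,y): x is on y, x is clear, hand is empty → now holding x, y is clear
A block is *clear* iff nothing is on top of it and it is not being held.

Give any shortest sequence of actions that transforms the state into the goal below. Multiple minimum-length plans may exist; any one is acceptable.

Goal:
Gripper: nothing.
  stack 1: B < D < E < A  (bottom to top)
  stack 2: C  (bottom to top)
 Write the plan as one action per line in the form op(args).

pickup(D)
stack(D, B)
pickup(E)
stack(E, D)
pickup(A)
stack(A, E)

step 1 (pickup(D)): towers=[A; B; C; E] holding=D
step 2 (stack(D, B)): towers=[A; B/D; C; E] holding=-
step 3 (pickup(E)): towers=[A; B/D; C] holding=E
step 4 (stack(E, D)): towers=[A; B/D/E; C] holding=-
step 5 (pickup(A)): towers=[B/D/E; C] holding=A
step 6 (stack(A, E)): towers=[B/D/E/A; C] holding=-
goal check: towers=[B/D/E/A; C] holding=- — reached (length 6, optimal by BFS)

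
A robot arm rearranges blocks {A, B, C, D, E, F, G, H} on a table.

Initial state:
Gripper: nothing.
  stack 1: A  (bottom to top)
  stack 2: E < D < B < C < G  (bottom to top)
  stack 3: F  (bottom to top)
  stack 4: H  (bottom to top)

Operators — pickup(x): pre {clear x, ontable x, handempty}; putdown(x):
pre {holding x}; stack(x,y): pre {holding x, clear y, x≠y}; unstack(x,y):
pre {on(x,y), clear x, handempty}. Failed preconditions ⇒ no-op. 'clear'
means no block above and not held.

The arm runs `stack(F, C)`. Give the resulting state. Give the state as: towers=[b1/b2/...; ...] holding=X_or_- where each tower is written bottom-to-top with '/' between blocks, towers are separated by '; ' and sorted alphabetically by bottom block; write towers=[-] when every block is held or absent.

towers=[A; E/D/B/C/G; F; H] holding=-

before: towers=[A; E/D/B/C/G; F; H] holding=-
pre[stack(F, C)]: holding(F) no, clear(C) no, F≠C yes
holding(F), clear(C) unmet → stack(F, C) is a no-op
after:  towers=[A; E/D/B/C/G; F; H] holding=-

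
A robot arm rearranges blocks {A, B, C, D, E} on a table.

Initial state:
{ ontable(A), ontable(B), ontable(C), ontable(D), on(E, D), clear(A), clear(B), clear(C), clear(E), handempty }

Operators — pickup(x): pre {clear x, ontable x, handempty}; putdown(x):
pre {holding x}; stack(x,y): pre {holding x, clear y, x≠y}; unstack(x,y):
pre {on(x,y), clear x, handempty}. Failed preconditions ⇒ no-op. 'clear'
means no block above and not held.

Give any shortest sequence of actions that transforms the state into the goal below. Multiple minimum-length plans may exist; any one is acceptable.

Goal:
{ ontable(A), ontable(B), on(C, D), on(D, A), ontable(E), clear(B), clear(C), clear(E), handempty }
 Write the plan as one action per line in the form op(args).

unstack(E, D)
putdown(E)
pickup(D)
stack(D, A)
pickup(C)
stack(C, D)

step 1 (unstack(E, D)): towers=[A; B; C; D] holding=E
step 2 (putdown(E)): towers=[A; B; C; D; E] holding=-
step 3 (pickup(D)): towers=[A; B; C; E] holding=D
step 4 (stack(D, A)): towers=[A/D; B; C; E] holding=-
step 5 (pickup(C)): towers=[A/D; B; E] holding=C
step 6 (stack(C, D)): towers=[A/D/C; B; E] holding=-
goal check: towers=[A/D/C; B; E] holding=- — reached (length 6, optimal by BFS)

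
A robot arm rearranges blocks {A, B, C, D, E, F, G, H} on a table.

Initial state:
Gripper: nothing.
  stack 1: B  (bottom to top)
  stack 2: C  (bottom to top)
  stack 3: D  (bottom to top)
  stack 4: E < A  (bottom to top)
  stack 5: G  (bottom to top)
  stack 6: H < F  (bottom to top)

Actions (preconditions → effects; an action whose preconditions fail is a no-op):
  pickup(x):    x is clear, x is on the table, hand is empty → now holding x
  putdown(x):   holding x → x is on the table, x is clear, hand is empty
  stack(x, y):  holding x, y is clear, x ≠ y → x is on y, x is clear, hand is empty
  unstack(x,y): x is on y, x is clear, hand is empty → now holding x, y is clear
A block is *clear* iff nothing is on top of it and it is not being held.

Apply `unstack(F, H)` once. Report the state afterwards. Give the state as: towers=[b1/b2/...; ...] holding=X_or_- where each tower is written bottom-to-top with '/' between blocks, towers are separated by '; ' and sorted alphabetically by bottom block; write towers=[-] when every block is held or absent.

before: towers=[B; C; D; E/A; G; H/F] holding=-
pre[unstack(F, H)]: on(F,H) yes, clear(F) yes, handempty yes
all met → apply unstack(F, H)
after:  towers=[B; C; D; E/A; G; H] holding=F

towers=[B; C; D; E/A; G; H] holding=F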